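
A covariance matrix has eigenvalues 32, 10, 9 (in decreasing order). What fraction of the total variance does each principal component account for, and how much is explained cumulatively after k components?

Step 1 — total variance = trace(Sigma) = Σ λ_i = 32 + 10 + 9 = 51.

Step 2 — fraction explained by component i = λ_i / Σ λ:
  PC1: 32/51 = 0.6275
  PC2: 10/51 = 0.1961
  PC3: 9/51 = 0.1765

Step 3 — cumulative fraction after k components = (λ_1 + ... + λ_k) / Σ λ:
  k = 1: 32/51 = 0.6275
  k = 2: (32 + 10)/51 = 42/51 = 0.8235
  k = 3: (32 + 10 + 9)/51 = 51/51 = 1

Summary (fraction, with percent):

explained: PC1 0.6275 (62.75%), PC2 0.1961 (19.61%), PC3 0.1765 (17.65%);  cumulative: 0.6275, 0.8235, 1


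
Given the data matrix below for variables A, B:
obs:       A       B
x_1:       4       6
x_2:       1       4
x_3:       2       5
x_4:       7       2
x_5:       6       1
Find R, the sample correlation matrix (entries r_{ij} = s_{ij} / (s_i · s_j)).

Step 1 — column means:
  mean(A) = (4 + 1 + 2 + 7 + 6) / 5 = 20/5 = 4
  mean(B) = (6 + 4 + 5 + 2 + 1) / 5 = 18/5 = 3.6

Step 2 — sample variances and covariances s[i,j] = (1/(n-1)) · Σ_k (x_{k,i} - mean_i) · (x_{k,j} - mean_j), with n-1 = 4:
  s[A,A] = ((0)·(0) + (-3)·(-3) + (-2)·(-2) + (3)·(3) + (2)·(2)) / 4 = 26/4 = 6.5
  s[A,B] = ((0)·(2.4) + (-3)·(0.4) + (-2)·(1.4) + (3)·(-1.6) + (2)·(-2.6)) / 4 = -14/4 = -3.5
  s[B,B] = ((2.4)·(2.4) + (0.4)·(0.4) + (1.4)·(1.4) + (-1.6)·(-1.6) + (-2.6)·(-2.6)) / 4 = 17.2/4 = 4.3
  Sample standard deviations s_i = √(s[i,i]):
  s(A) = √(6.5) = 2.5495
  s(B) = √(4.3) = 2.0736

Step 3 — r_{ij} = s_{ij} / (s_i · s_j):
  r[A,A] = 1 (diagonal).
  r[A,B] = -3.5 / (2.5495 · 2.0736) = -3.5 / 5.2868 = -0.662
  r[B,B] = 1 (diagonal).

R is symmetric with unit diagonal. Assembling:

R = [[1, -0.662],
 [-0.662, 1]]


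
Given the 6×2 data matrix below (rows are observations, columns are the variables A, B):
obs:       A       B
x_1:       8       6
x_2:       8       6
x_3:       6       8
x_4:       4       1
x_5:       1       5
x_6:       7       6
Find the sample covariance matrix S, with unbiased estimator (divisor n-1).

Step 1 — column means:
  mean(A) = (8 + 8 + 6 + 4 + 1 + 7) / 6 = 34/6 = 5.6667
  mean(B) = (6 + 6 + 8 + 1 + 5 + 6) / 6 = 32/6 = 5.3333

Step 2 — sample covariance S[i,j] = (1/(n-1)) · Σ_k (x_{k,i} - mean_i) · (x_{k,j} - mean_j), with n-1 = 5.
  S[A,A] = ((2.3333)·(2.3333) + (2.3333)·(2.3333) + (0.3333)·(0.3333) + (-1.6667)·(-1.6667) + (-4.6667)·(-4.6667) + (1.3333)·(1.3333)) / 5 = 37.3333/5 = 7.4667
  S[A,B] = ((2.3333)·(0.6667) + (2.3333)·(0.6667) + (0.3333)·(2.6667) + (-1.6667)·(-4.3333) + (-4.6667)·(-0.3333) + (1.3333)·(0.6667)) / 5 = 13.6667/5 = 2.7333
  S[B,B] = ((0.6667)·(0.6667) + (0.6667)·(0.6667) + (2.6667)·(2.6667) + (-4.3333)·(-4.3333) + (-0.3333)·(-0.3333) + (0.6667)·(0.6667)) / 5 = 27.3333/5 = 5.4667

S is symmetric (S[j,i] = S[i,j]). Assembling:

S = [[7.4667, 2.7333],
 [2.7333, 5.4667]]


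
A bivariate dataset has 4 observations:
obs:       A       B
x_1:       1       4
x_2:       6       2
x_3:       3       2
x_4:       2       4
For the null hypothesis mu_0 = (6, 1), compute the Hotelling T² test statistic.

Step 1 — sample mean vector:
  mean(A) = (1 + 6 + 3 + 2) / 4 = 12/4 = 3
  mean(B) = (4 + 2 + 2 + 4) / 4 = 12/4 = 3
  x̄ = (3, 3),  deviation x̄ - mu_0 = (3, 3) - (6, 1) = (-3, 2).

Step 2 — sample covariance matrix, S[i,j] = (1/(n-1)) · Σ_k (x_{k,i} - mean_i) · (x_{k,j} - mean_j), divisor n-1 = 3:
  S[A,A] = ((-2)·(-2) + (3)·(3) + (0)·(0) + (-1)·(-1)) / 3 = 14/3 = 4.6667
  S[A,B] = ((-2)·(1) + (3)·(-1) + (0)·(-1) + (-1)·(1)) / 3 = -6/3 = -2
  S[B,B] = ((1)·(1) + (-1)·(-1) + (-1)·(-1) + (1)·(1)) / 3 = 4/3 = 1.3333
  S = [[4.6667, -2],
 [-2, 1.3333]].

Step 3 — invert S. det(S) = 4.6667·1.3333 - (-2)² = 2.2222.
  S^{-1} = (1/det) · [[d, -b], [-b, a]] = [[0.6, 0.9],
 [0.9, 2.1]].

Step 4 — quadratic form (x̄ - mu_0)^T · S^{-1} · (x̄ - mu_0):
  S^{-1} · (x̄ - mu_0) = (0, 1.5),
  (x̄ - mu_0)^T · [...] = (-3)·(0) + (2)·(1.5) = 3.

Step 5 — scale by n: T² = 4 · 3 = 12.

T² ≈ 12


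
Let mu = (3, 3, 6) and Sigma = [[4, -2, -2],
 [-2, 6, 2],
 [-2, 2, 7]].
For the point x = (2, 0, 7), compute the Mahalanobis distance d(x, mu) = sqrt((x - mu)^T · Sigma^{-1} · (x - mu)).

Step 1 — centre the observation: (x - mu) = (-1, -3, 1).

Step 2 — invert Sigma (cofactor / det for 3×3, or solve directly):
  Sigma^{-1} = [[0.3276, 0.0862, 0.069],
 [0.0862, 0.2069, -0.0345],
 [0.069, -0.0345, 0.1724]].

Step 3 — form the quadratic (x - mu)^T · Sigma^{-1} · (x - mu):
  Sigma^{-1} · (x - mu) = (-0.5172, -0.7414, 0.2069).
  (x - mu)^T · [Sigma^{-1} · (x - mu)] = (-1)·(-0.5172) + (-3)·(-0.7414) + (1)·(0.2069) = 2.9483.

Step 4 — take square root: d = √(2.9483) ≈ 1.7171.

d(x, mu) = √(2.9483) ≈ 1.7171


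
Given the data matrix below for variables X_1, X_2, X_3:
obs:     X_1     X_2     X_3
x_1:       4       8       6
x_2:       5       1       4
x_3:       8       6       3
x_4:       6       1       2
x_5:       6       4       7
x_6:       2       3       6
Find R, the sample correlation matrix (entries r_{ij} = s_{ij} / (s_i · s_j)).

Step 1 — column means:
  mean(X_1) = (4 + 5 + 8 + 6 + 6 + 2) / 6 = 31/6 = 5.1667
  mean(X_2) = (8 + 1 + 6 + 1 + 4 + 3) / 6 = 23/6 = 3.8333
  mean(X_3) = (6 + 4 + 3 + 2 + 7 + 6) / 6 = 28/6 = 4.6667

Step 2 — sample variances and covariances s[i,j] = (1/(n-1)) · Σ_k (x_{k,i} - mean_i) · (x_{k,j} - mean_j), with n-1 = 5:
  s[X_1,X_1] = ((-1.1667)·(-1.1667) + (-0.1667)·(-0.1667) + (2.8333)·(2.8333) + (0.8333)·(0.8333) + (0.8333)·(0.8333) + (-3.1667)·(-3.1667)) / 5 = 20.8333/5 = 4.1667
  s[X_1,X_2] = ((-1.1667)·(4.1667) + (-0.1667)·(-2.8333) + (2.8333)·(2.1667) + (0.8333)·(-2.8333) + (0.8333)·(0.1667) + (-3.1667)·(-0.8333)) / 5 = 2.1667/5 = 0.4333
  s[X_1,X_3] = ((-1.1667)·(1.3333) + (-0.1667)·(-0.6667) + (2.8333)·(-1.6667) + (0.8333)·(-2.6667) + (0.8333)·(2.3333) + (-3.1667)·(1.3333)) / 5 = -10.6667/5 = -2.1333
  s[X_2,X_2] = ((4.1667)·(4.1667) + (-2.8333)·(-2.8333) + (2.1667)·(2.1667) + (-2.8333)·(-2.8333) + (0.1667)·(0.1667) + (-0.8333)·(-0.8333)) / 5 = 38.8333/5 = 7.7667
  s[X_2,X_3] = ((4.1667)·(1.3333) + (-2.8333)·(-0.6667) + (2.1667)·(-1.6667) + (-2.8333)·(-2.6667) + (0.1667)·(2.3333) + (-0.8333)·(1.3333)) / 5 = 10.6667/5 = 2.1333
  s[X_3,X_3] = ((1.3333)·(1.3333) + (-0.6667)·(-0.6667) + (-1.6667)·(-1.6667) + (-2.6667)·(-2.6667) + (2.3333)·(2.3333) + (1.3333)·(1.3333)) / 5 = 19.3333/5 = 3.8667
  Sample standard deviations s_i = √(s[i,i]):
  s(X_1) = √(4.1667) = 2.0412
  s(X_2) = √(7.7667) = 2.7869
  s(X_3) = √(3.8667) = 1.9664

Step 3 — r_{ij} = s_{ij} / (s_i · s_j):
  r[X_1,X_1] = 1 (diagonal).
  r[X_1,X_2] = 0.4333 / (2.0412 · 2.7869) = 0.4333 / 5.6887 = 0.0762
  r[X_1,X_3] = -2.1333 / (2.0412 · 1.9664) = -2.1333 / 4.0139 = -0.5315
  r[X_2,X_2] = 1 (diagonal).
  r[X_2,X_3] = 2.1333 / (2.7869 · 1.9664) = 2.1333 / 5.4801 = 0.3893
  r[X_3,X_3] = 1 (diagonal).

R is symmetric with unit diagonal. Assembling:

R = [[1, 0.0762, -0.5315],
 [0.0762, 1, 0.3893],
 [-0.5315, 0.3893, 1]]


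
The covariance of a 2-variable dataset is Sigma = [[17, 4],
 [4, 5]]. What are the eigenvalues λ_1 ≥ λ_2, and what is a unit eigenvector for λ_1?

Step 1 — characteristic polynomial of 2×2 Sigma:
  det(Sigma - λI) = λ² - trace · λ + det = 0.
  trace = 17 + 5 = 22, det = 17·5 - (4)² = 69.
Step 2 — discriminant:
  Δ = trace² - 4·det = 484 - 276 = 208.
Step 3 — eigenvalues:
  λ = (trace ± √Δ)/2 = (22 ± 14.4222)/2,
  λ_1 = 18.2111,  λ_2 = 3.7889.

Step 4 — unit eigenvector for λ_1: solve (Sigma - λ_1 I)v = 0. First row:
  (17 - 18.2111)·v_x + (4)·v_y = 0, i.e. (-1.2111)·v_x + (4)·v_y = 0,
  so v ∝ (b, λ_1 - a) = (4, 1.2111) = u.
  ||u|| = √((4)² + (1.2111)²) = √(17.4668) ≈ 4.1793,
  v_1 = u/||u|| ≈ (0.9571, 0.2898) (||v_1|| = 1).

λ_1 = 18.2111,  λ_2 = 3.7889;  v_1 ≈ (0.9571, 0.2898)


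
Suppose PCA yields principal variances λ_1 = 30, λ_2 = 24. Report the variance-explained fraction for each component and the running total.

Step 1 — total variance = trace(Sigma) = Σ λ_i = 30 + 24 = 54.

Step 2 — fraction explained by component i = λ_i / Σ λ:
  PC1: 30/54 = 0.5556
  PC2: 24/54 = 0.4444

Step 3 — cumulative fraction after k components = (λ_1 + ... + λ_k) / Σ λ:
  k = 1: 30/54 = 0.5556
  k = 2: (30 + 24)/54 = 54/54 = 1

Summary (fraction, with percent):

explained: PC1 0.5556 (55.56%), PC2 0.4444 (44.44%);  cumulative: 0.5556, 1


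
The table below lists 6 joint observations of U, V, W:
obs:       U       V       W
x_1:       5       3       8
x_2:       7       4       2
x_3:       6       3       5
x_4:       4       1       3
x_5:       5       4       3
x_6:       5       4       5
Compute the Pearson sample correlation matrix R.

Step 1 — column means:
  mean(U) = (5 + 7 + 6 + 4 + 5 + 5) / 6 = 32/6 = 5.3333
  mean(V) = (3 + 4 + 3 + 1 + 4 + 4) / 6 = 19/6 = 3.1667
  mean(W) = (8 + 2 + 5 + 3 + 3 + 5) / 6 = 26/6 = 4.3333

Step 2 — sample variances and covariances s[i,j] = (1/(n-1)) · Σ_k (x_{k,i} - mean_i) · (x_{k,j} - mean_j), with n-1 = 5:
  s[U,U] = ((-0.3333)·(-0.3333) + (1.6667)·(1.6667) + (0.6667)·(0.6667) + (-1.3333)·(-1.3333) + (-0.3333)·(-0.3333) + (-0.3333)·(-0.3333)) / 5 = 5.3333/5 = 1.0667
  s[U,V] = ((-0.3333)·(-0.1667) + (1.6667)·(0.8333) + (0.6667)·(-0.1667) + (-1.3333)·(-2.1667) + (-0.3333)·(0.8333) + (-0.3333)·(0.8333)) / 5 = 3.6667/5 = 0.7333
  s[U,W] = ((-0.3333)·(3.6667) + (1.6667)·(-2.3333) + (0.6667)·(0.6667) + (-1.3333)·(-1.3333) + (-0.3333)·(-1.3333) + (-0.3333)·(0.6667)) / 5 = -2.6667/5 = -0.5333
  s[V,V] = ((-0.1667)·(-0.1667) + (0.8333)·(0.8333) + (-0.1667)·(-0.1667) + (-2.1667)·(-2.1667) + (0.8333)·(0.8333) + (0.8333)·(0.8333)) / 5 = 6.8333/5 = 1.3667
  s[V,W] = ((-0.1667)·(3.6667) + (0.8333)·(-2.3333) + (-0.1667)·(0.6667) + (-2.1667)·(-1.3333) + (0.8333)·(-1.3333) + (0.8333)·(0.6667)) / 5 = -0.3333/5 = -0.0667
  s[W,W] = ((3.6667)·(3.6667) + (-2.3333)·(-2.3333) + (0.6667)·(0.6667) + (-1.3333)·(-1.3333) + (-1.3333)·(-1.3333) + (0.6667)·(0.6667)) / 5 = 23.3333/5 = 4.6667
  Sample standard deviations s_i = √(s[i,i]):
  s(U) = √(1.0667) = 1.0328
  s(V) = √(1.3667) = 1.169
  s(W) = √(4.6667) = 2.1602

Step 3 — r_{ij} = s_{ij} / (s_i · s_j):
  r[U,U] = 1 (diagonal).
  r[U,V] = 0.7333 / (1.0328 · 1.169) = 0.7333 / 1.2074 = 0.6074
  r[U,W] = -0.5333 / (1.0328 · 2.1602) = -0.5333 / 2.2311 = -0.239
  r[V,V] = 1 (diagonal).
  r[V,W] = -0.0667 / (1.169 · 2.1602) = -0.0667 / 2.5254 = -0.0264
  r[W,W] = 1 (diagonal).

R is symmetric with unit diagonal. Assembling:

R = [[1, 0.6074, -0.239],
 [0.6074, 1, -0.0264],
 [-0.239, -0.0264, 1]]


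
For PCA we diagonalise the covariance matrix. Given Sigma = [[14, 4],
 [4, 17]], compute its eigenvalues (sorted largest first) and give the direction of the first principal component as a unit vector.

Step 1 — characteristic polynomial of 2×2 Sigma:
  det(Sigma - λI) = λ² - trace · λ + det = 0.
  trace = 14 + 17 = 31, det = 14·17 - (4)² = 222.
Step 2 — discriminant:
  Δ = trace² - 4·det = 961 - 888 = 73.
Step 3 — eigenvalues:
  λ = (trace ± √Δ)/2 = (31 ± 8.544)/2,
  λ_1 = 19.772,  λ_2 = 11.228.

Step 4 — unit eigenvector for λ_1: solve (Sigma - λ_1 I)v = 0. First row:
  (14 - 19.772)·v_x + (4)·v_y = 0, i.e. (-5.772)·v_x + (4)·v_y = 0,
  so v ∝ (b, λ_1 - a) = (4, 5.772) = u.
  ||u|| = √((4)² + (5.772)²) = √(49.316) ≈ 7.0225,
  v_1 = u/||u|| ≈ (0.5696, 0.8219) (||v_1|| = 1).

λ_1 = 19.772,  λ_2 = 11.228;  v_1 ≈ (0.5696, 0.8219)


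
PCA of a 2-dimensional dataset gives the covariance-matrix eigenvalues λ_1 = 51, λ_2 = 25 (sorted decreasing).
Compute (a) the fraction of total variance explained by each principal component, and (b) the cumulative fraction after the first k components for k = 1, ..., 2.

Step 1 — total variance = trace(Sigma) = Σ λ_i = 51 + 25 = 76.

Step 2 — fraction explained by component i = λ_i / Σ λ:
  PC1: 51/76 = 0.6711
  PC2: 25/76 = 0.3289

Step 3 — cumulative fraction after k components = (λ_1 + ... + λ_k) / Σ λ:
  k = 1: 51/76 = 0.6711
  k = 2: (51 + 25)/76 = 76/76 = 1

Summary (fraction, with percent):

explained: PC1 0.6711 (67.11%), PC2 0.3289 (32.89%);  cumulative: 0.6711, 1


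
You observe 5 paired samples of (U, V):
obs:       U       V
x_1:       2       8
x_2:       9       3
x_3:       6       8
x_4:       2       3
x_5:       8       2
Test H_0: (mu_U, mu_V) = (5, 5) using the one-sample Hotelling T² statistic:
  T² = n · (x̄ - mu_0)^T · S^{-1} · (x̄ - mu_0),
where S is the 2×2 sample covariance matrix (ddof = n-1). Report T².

Step 1 — sample mean vector:
  mean(U) = (2 + 9 + 6 + 2 + 8) / 5 = 27/5 = 5.4
  mean(V) = (8 + 3 + 8 + 3 + 2) / 5 = 24/5 = 4.8
  x̄ = (5.4, 4.8),  deviation x̄ - mu_0 = (5.4, 4.8) - (5, 5) = (0.4, -0.2).

Step 2 — sample covariance matrix, S[i,j] = (1/(n-1)) · Σ_k (x_{k,i} - mean_i) · (x_{k,j} - mean_j), divisor n-1 = 4:
  S[U,U] = ((-3.4)·(-3.4) + (3.6)·(3.6) + (0.6)·(0.6) + (-3.4)·(-3.4) + (2.6)·(2.6)) / 4 = 43.2/4 = 10.8
  S[U,V] = ((-3.4)·(3.2) + (3.6)·(-1.8) + (0.6)·(3.2) + (-3.4)·(-1.8) + (2.6)·(-2.8)) / 4 = -16.6/4 = -4.15
  S[V,V] = ((3.2)·(3.2) + (-1.8)·(-1.8) + (3.2)·(3.2) + (-1.8)·(-1.8) + (-2.8)·(-2.8)) / 4 = 34.8/4 = 8.7
  S = [[10.8, -4.15],
 [-4.15, 8.7]].

Step 3 — invert S. det(S) = 10.8·8.7 - (-4.15)² = 76.7375.
  S^{-1} = (1/det) · [[d, -b], [-b, a]] = [[0.1134, 0.0541],
 [0.0541, 0.1407]].

Step 4 — quadratic form (x̄ - mu_0)^T · S^{-1} · (x̄ - mu_0):
  S^{-1} · (x̄ - mu_0) = (0.0345, -0.0065),
  (x̄ - mu_0)^T · [...] = (0.4)·(0.0345) + (-0.2)·(-0.0065) = 0.0151.

Step 5 — scale by n: T² = 5 · 0.0151 = 0.0756.

T² ≈ 0.0756


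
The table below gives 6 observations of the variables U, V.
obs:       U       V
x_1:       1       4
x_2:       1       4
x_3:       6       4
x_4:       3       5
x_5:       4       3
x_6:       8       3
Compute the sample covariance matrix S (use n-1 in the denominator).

Step 1 — column means:
  mean(U) = (1 + 1 + 6 + 3 + 4 + 8) / 6 = 23/6 = 3.8333
  mean(V) = (4 + 4 + 4 + 5 + 3 + 3) / 6 = 23/6 = 3.8333

Step 2 — sample covariance S[i,j] = (1/(n-1)) · Σ_k (x_{k,i} - mean_i) · (x_{k,j} - mean_j), with n-1 = 5.
  S[U,U] = ((-2.8333)·(-2.8333) + (-2.8333)·(-2.8333) + (2.1667)·(2.1667) + (-0.8333)·(-0.8333) + (0.1667)·(0.1667) + (4.1667)·(4.1667)) / 5 = 38.8333/5 = 7.7667
  S[U,V] = ((-2.8333)·(0.1667) + (-2.8333)·(0.1667) + (2.1667)·(0.1667) + (-0.8333)·(1.1667) + (0.1667)·(-0.8333) + (4.1667)·(-0.8333)) / 5 = -5.1667/5 = -1.0333
  S[V,V] = ((0.1667)·(0.1667) + (0.1667)·(0.1667) + (0.1667)·(0.1667) + (1.1667)·(1.1667) + (-0.8333)·(-0.8333) + (-0.8333)·(-0.8333)) / 5 = 2.8333/5 = 0.5667

S is symmetric (S[j,i] = S[i,j]). Assembling:

S = [[7.7667, -1.0333],
 [-1.0333, 0.5667]]


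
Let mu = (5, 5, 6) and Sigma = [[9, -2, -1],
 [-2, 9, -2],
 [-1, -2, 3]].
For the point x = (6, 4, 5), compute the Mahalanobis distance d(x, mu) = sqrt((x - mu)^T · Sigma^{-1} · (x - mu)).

Step 1 — centre the observation: (x - mu) = (1, -1, -1).

Step 2 — invert Sigma (cofactor / det for 3×3, or solve directly):
  Sigma^{-1} = [[0.1292, 0.0449, 0.073],
 [0.0449, 0.1461, 0.1124],
 [0.073, 0.1124, 0.4326]].

Step 3 — form the quadratic (x - mu)^T · Sigma^{-1} · (x - mu):
  Sigma^{-1} · (x - mu) = (0.0112, -0.2135, -0.4719).
  (x - mu)^T · [Sigma^{-1} · (x - mu)] = (1)·(0.0112) + (-1)·(-0.2135) + (-1)·(-0.4719) = 0.6966.

Step 4 — take square root: d = √(0.6966) ≈ 0.8346.

d(x, mu) = √(0.6966) ≈ 0.8346


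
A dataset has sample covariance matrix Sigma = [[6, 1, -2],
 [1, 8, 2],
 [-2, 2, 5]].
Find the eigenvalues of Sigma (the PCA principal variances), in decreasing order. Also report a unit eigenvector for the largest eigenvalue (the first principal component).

Step 1 — characteristic polynomial p(λ) = det(λI - Sigma) = λ³ - tr·λ² + c_1·λ - det, where tr = trace, c_1 = sum of the principal 2×2 minors, det = det(Sigma):
  tr = 6 + 8 + 5 = 19,
  c_1 = (6·8 - (1)²) + (6·5 - (-2)²) + (8·5 - (2)²) = 47 + 26 + 36 = 109,
  det = 6·(8·5 - (2)²) - (1)·((1)·5 - (2)·(-2)) + (-2)·((1)·(2) - 8·(-2)) = 6·(36) - (1)·(9) + (-2)·(18) = 171.
  So p(λ) = λ³ - 19λ² + 109λ - 171.
Step 2 — look for an integer root (rational root theorem: any rational root is an integer divisor of 171). Testing λ = 9:
  p(9) = 729 - 1539 + 981 - 171 = 0  ✓
  Dividing out (λ - 9): p(λ) = (λ - 9)(λ² - 10λ + 19).
Step 3 — remaining eigenvalues from the quadratic λ² - 10λ + 19 = 0:
  Δ = 10² - 4·19 = 100 - 76 = 24,  λ = (10 ± √24)/2 = (10 ± 4.899)/2 ≈ 7.4495 or 2.5505.
  Sorted: λ_1 = 9,  λ_2 = 7.4495,  λ_3 = 2.5505  (check: sum = 19 = tr ✓).

Step 4 — unit eigenvector for λ_1 = 9: v spans the null space of (Sigma - λ_1 I), whose rows are
  r_1 = (-3, 1, -2),  r_2 = (1, -1, 2),  r_3 = (-2, 2, -4).
  v is orthogonal to every row, so take v ∝ r_1 × r_2 = ((1)·(2) - (-2)·(-1), (-2)·(1) - (-3)·(2), (-3)·(-1) - (1)·(1)) = (0, 4, 2).
  Rescale (divide by 2): u = (0, 2, 1).
  ||u|| = √((0)² + (2)² + (1)²) = √(5) ≈ 2.2361,  v_1 = u/||u|| ≈ (0, 0.8944, 0.4472) (||v_1|| = 1).

λ_1 = 9,  λ_2 = 7.4495,  λ_3 = 2.5505;  v_1 ≈ (0, 0.8944, 0.4472)


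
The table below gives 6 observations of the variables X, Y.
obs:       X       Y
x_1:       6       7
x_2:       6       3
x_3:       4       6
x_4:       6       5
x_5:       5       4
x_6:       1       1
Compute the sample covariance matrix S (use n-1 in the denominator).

Step 1 — column means:
  mean(X) = (6 + 6 + 4 + 6 + 5 + 1) / 6 = 28/6 = 4.6667
  mean(Y) = (7 + 3 + 6 + 5 + 4 + 1) / 6 = 26/6 = 4.3333

Step 2 — sample covariance S[i,j] = (1/(n-1)) · Σ_k (x_{k,i} - mean_i) · (x_{k,j} - mean_j), with n-1 = 5.
  S[X,X] = ((1.3333)·(1.3333) + (1.3333)·(1.3333) + (-0.6667)·(-0.6667) + (1.3333)·(1.3333) + (0.3333)·(0.3333) + (-3.6667)·(-3.6667)) / 5 = 19.3333/5 = 3.8667
  S[X,Y] = ((1.3333)·(2.6667) + (1.3333)·(-1.3333) + (-0.6667)·(1.6667) + (1.3333)·(0.6667) + (0.3333)·(-0.3333) + (-3.6667)·(-3.3333)) / 5 = 13.6667/5 = 2.7333
  S[Y,Y] = ((2.6667)·(2.6667) + (-1.3333)·(-1.3333) + (1.6667)·(1.6667) + (0.6667)·(0.6667) + (-0.3333)·(-0.3333) + (-3.3333)·(-3.3333)) / 5 = 23.3333/5 = 4.6667

S is symmetric (S[j,i] = S[i,j]). Assembling:

S = [[3.8667, 2.7333],
 [2.7333, 4.6667]]


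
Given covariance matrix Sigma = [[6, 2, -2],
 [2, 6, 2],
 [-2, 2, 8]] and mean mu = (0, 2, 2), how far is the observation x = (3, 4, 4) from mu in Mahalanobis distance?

Step 1 — centre the observation: (x - mu) = (3, 2, 2).

Step 2 — invert Sigma (cofactor / det for 3×3, or solve directly):
  Sigma^{-1} = [[0.2292, -0.1042, 0.0833],
 [-0.1042, 0.2292, -0.0833],
 [0.0833, -0.0833, 0.1667]].

Step 3 — form the quadratic (x - mu)^T · Sigma^{-1} · (x - mu):
  Sigma^{-1} · (x - mu) = (0.6458, -0.0208, 0.4167).
  (x - mu)^T · [Sigma^{-1} · (x - mu)] = (3)·(0.6458) + (2)·(-0.0208) + (2)·(0.4167) = 2.7292.

Step 4 — take square root: d = √(2.7292) ≈ 1.652.

d(x, mu) = √(2.7292) ≈ 1.652


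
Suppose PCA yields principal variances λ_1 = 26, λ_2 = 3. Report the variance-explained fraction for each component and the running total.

Step 1 — total variance = trace(Sigma) = Σ λ_i = 26 + 3 = 29.

Step 2 — fraction explained by component i = λ_i / Σ λ:
  PC1: 26/29 = 0.8966
  PC2: 3/29 = 0.1034

Step 3 — cumulative fraction after k components = (λ_1 + ... + λ_k) / Σ λ:
  k = 1: 26/29 = 0.8966
  k = 2: (26 + 3)/29 = 29/29 = 1

Summary (fraction, with percent):

explained: PC1 0.8966 (89.66%), PC2 0.1034 (10.34%);  cumulative: 0.8966, 1


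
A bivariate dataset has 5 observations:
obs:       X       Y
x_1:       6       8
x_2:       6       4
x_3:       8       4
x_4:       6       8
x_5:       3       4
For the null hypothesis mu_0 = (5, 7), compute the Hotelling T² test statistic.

Step 1 — sample mean vector:
  mean(X) = (6 + 6 + 8 + 6 + 3) / 5 = 29/5 = 5.8
  mean(Y) = (8 + 4 + 4 + 8 + 4) / 5 = 28/5 = 5.6
  x̄ = (5.8, 5.6),  deviation x̄ - mu_0 = (5.8, 5.6) - (5, 7) = (0.8, -1.4).

Step 2 — sample covariance matrix, S[i,j] = (1/(n-1)) · Σ_k (x_{k,i} - mean_i) · (x_{k,j} - mean_j), divisor n-1 = 4:
  S[X,X] = ((0.2)·(0.2) + (0.2)·(0.2) + (2.2)·(2.2) + (0.2)·(0.2) + (-2.8)·(-2.8)) / 4 = 12.8/4 = 3.2
  S[X,Y] = ((0.2)·(2.4) + (0.2)·(-1.6) + (2.2)·(-1.6) + (0.2)·(2.4) + (-2.8)·(-1.6)) / 4 = 1.6/4 = 0.4
  S[Y,Y] = ((2.4)·(2.4) + (-1.6)·(-1.6) + (-1.6)·(-1.6) + (2.4)·(2.4) + (-1.6)·(-1.6)) / 4 = 19.2/4 = 4.8
  S = [[3.2, 0.4],
 [0.4, 4.8]].

Step 3 — invert S. det(S) = 3.2·4.8 - (0.4)² = 15.2.
  S^{-1} = (1/det) · [[d, -b], [-b, a]] = [[0.3158, -0.0263],
 [-0.0263, 0.2105]].

Step 4 — quadratic form (x̄ - mu_0)^T · S^{-1} · (x̄ - mu_0):
  S^{-1} · (x̄ - mu_0) = (0.2895, -0.3158),
  (x̄ - mu_0)^T · [...] = (0.8)·(0.2895) + (-1.4)·(-0.3158) = 0.6737.

Step 5 — scale by n: T² = 5 · 0.6737 = 3.3684.

T² ≈ 3.3684


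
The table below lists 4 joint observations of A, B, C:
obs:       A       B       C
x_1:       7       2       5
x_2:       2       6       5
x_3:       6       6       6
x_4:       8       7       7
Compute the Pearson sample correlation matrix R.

Step 1 — column means:
  mean(A) = (7 + 2 + 6 + 8) / 4 = 23/4 = 5.75
  mean(B) = (2 + 6 + 6 + 7) / 4 = 21/4 = 5.25
  mean(C) = (5 + 5 + 6 + 7) / 4 = 23/4 = 5.75

Step 2 — sample variances and covariances s[i,j] = (1/(n-1)) · Σ_k (x_{k,i} - mean_i) · (x_{k,j} - mean_j), with n-1 = 3:
  s[A,A] = ((1.25)·(1.25) + (-3.75)·(-3.75) + (0.25)·(0.25) + (2.25)·(2.25)) / 3 = 20.75/3 = 6.9167
  s[A,B] = ((1.25)·(-3.25) + (-3.75)·(0.75) + (0.25)·(0.75) + (2.25)·(1.75)) / 3 = -2.75/3 = -0.9167
  s[A,C] = ((1.25)·(-0.75) + (-3.75)·(-0.75) + (0.25)·(0.25) + (2.25)·(1.25)) / 3 = 4.75/3 = 1.5833
  s[B,B] = ((-3.25)·(-3.25) + (0.75)·(0.75) + (0.75)·(0.75) + (1.75)·(1.75)) / 3 = 14.75/3 = 4.9167
  s[B,C] = ((-3.25)·(-0.75) + (0.75)·(-0.75) + (0.75)·(0.25) + (1.75)·(1.25)) / 3 = 4.25/3 = 1.4167
  s[C,C] = ((-0.75)·(-0.75) + (-0.75)·(-0.75) + (0.25)·(0.25) + (1.25)·(1.25)) / 3 = 2.75/3 = 0.9167
  Sample standard deviations s_i = √(s[i,i]):
  s(A) = √(6.9167) = 2.63
  s(B) = √(4.9167) = 2.2174
  s(C) = √(0.9167) = 0.9574

Step 3 — r_{ij} = s_{ij} / (s_i · s_j):
  r[A,A] = 1 (diagonal).
  r[A,B] = -0.9167 / (2.63 · 2.2174) = -0.9167 / 5.8315 = -0.1572
  r[A,C] = 1.5833 / (2.63 · 0.9574) = 1.5833 / 2.518 = 0.6288
  r[B,B] = 1 (diagonal).
  r[B,C] = 1.4167 / (2.2174 · 0.9574) = 1.4167 / 2.123 = 0.6673
  r[C,C] = 1 (diagonal).

R is symmetric with unit diagonal. Assembling:

R = [[1, -0.1572, 0.6288],
 [-0.1572, 1, 0.6673],
 [0.6288, 0.6673, 1]]


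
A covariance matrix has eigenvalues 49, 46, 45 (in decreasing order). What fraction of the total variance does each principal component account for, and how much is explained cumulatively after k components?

Step 1 — total variance = trace(Sigma) = Σ λ_i = 49 + 46 + 45 = 140.

Step 2 — fraction explained by component i = λ_i / Σ λ:
  PC1: 49/140 = 0.35
  PC2: 46/140 = 0.3286
  PC3: 45/140 = 0.3214

Step 3 — cumulative fraction after k components = (λ_1 + ... + λ_k) / Σ λ:
  k = 1: 49/140 = 0.35
  k = 2: (49 + 46)/140 = 95/140 = 0.6786
  k = 3: (49 + 46 + 45)/140 = 140/140 = 1

Summary (fraction, with percent):

explained: PC1 0.35 (35%), PC2 0.3286 (32.86%), PC3 0.3214 (32.14%);  cumulative: 0.35, 0.6786, 1


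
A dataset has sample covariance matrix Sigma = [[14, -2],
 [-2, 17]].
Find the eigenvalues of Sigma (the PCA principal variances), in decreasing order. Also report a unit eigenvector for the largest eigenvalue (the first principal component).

Step 1 — characteristic polynomial of 2×2 Sigma:
  det(Sigma - λI) = λ² - trace · λ + det = 0.
  trace = 14 + 17 = 31, det = 14·17 - (-2)² = 234.
Step 2 — discriminant:
  Δ = trace² - 4·det = 961 - 936 = 25.
Step 3 — eigenvalues:
  λ = (trace ± √Δ)/2 = (31 ± 5)/2,
  λ_1 = 18,  λ_2 = 13.

Step 4 — unit eigenvector for λ_1: solve (Sigma - λ_1 I)v = 0. First row:
  (14 - 18)·v_x + (-2)·v_y = 0, i.e. (-4)·v_x + (-2)·v_y = 0,
  so v ∝ (b, λ_1 - a) = (-2, 4); multiply by -1 so the first entry is positive: u = (2, -4).
  ||u|| = √((2)² + (-4)²) = √(20) ≈ 4.4721,
  v_1 = u/||u|| ≈ (0.4472, -0.8944) (||v_1|| = 1).

λ_1 = 18,  λ_2 = 13;  v_1 ≈ (0.4472, -0.8944)


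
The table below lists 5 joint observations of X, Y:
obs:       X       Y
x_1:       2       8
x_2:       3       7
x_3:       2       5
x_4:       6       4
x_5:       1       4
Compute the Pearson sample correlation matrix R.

Step 1 — column means:
  mean(X) = (2 + 3 + 2 + 6 + 1) / 5 = 14/5 = 2.8
  mean(Y) = (8 + 7 + 5 + 4 + 4) / 5 = 28/5 = 5.6

Step 2 — sample variances and covariances s[i,j] = (1/(n-1)) · Σ_k (x_{k,i} - mean_i) · (x_{k,j} - mean_j), with n-1 = 4:
  s[X,X] = ((-0.8)·(-0.8) + (0.2)·(0.2) + (-0.8)·(-0.8) + (3.2)·(3.2) + (-1.8)·(-1.8)) / 4 = 14.8/4 = 3.7
  s[X,Y] = ((-0.8)·(2.4) + (0.2)·(1.4) + (-0.8)·(-0.6) + (3.2)·(-1.6) + (-1.8)·(-1.6)) / 4 = -3.4/4 = -0.85
  s[Y,Y] = ((2.4)·(2.4) + (1.4)·(1.4) + (-0.6)·(-0.6) + (-1.6)·(-1.6) + (-1.6)·(-1.6)) / 4 = 13.2/4 = 3.3
  Sample standard deviations s_i = √(s[i,i]):
  s(X) = √(3.7) = 1.9235
  s(Y) = √(3.3) = 1.8166

Step 3 — r_{ij} = s_{ij} / (s_i · s_j):
  r[X,X] = 1 (diagonal).
  r[X,Y] = -0.85 / (1.9235 · 1.8166) = -0.85 / 3.4943 = -0.2433
  r[Y,Y] = 1 (diagonal).

R is symmetric with unit diagonal. Assembling:

R = [[1, -0.2433],
 [-0.2433, 1]]


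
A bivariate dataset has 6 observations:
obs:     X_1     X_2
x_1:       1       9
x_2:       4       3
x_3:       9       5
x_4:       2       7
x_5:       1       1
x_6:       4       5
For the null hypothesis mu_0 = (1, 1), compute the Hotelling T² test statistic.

Step 1 — sample mean vector:
  mean(X_1) = (1 + 4 + 9 + 2 + 1 + 4) / 6 = 21/6 = 3.5
  mean(X_2) = (9 + 3 + 5 + 7 + 1 + 5) / 6 = 30/6 = 5
  x̄ = (3.5, 5),  deviation x̄ - mu_0 = (3.5, 5) - (1, 1) = (2.5, 4).

Step 2 — sample covariance matrix, S[i,j] = (1/(n-1)) · Σ_k (x_{k,i} - mean_i) · (x_{k,j} - mean_j), divisor n-1 = 5:
  S[X_1,X_1] = ((-2.5)·(-2.5) + (0.5)·(0.5) + (5.5)·(5.5) + (-1.5)·(-1.5) + (-2.5)·(-2.5) + (0.5)·(0.5)) / 5 = 45.5/5 = 9.1
  S[X_1,X_2] = ((-2.5)·(4) + (0.5)·(-2) + (5.5)·(0) + (-1.5)·(2) + (-2.5)·(-4) + (0.5)·(0)) / 5 = -4/5 = -0.8
  S[X_2,X_2] = ((4)·(4) + (-2)·(-2) + (0)·(0) + (2)·(2) + (-4)·(-4) + (0)·(0)) / 5 = 40/5 = 8
  S = [[9.1, -0.8],
 [-0.8, 8]].

Step 3 — invert S. det(S) = 9.1·8 - (-0.8)² = 72.16.
  S^{-1} = (1/det) · [[d, -b], [-b, a]] = [[0.1109, 0.0111],
 [0.0111, 0.1261]].

Step 4 — quadratic form (x̄ - mu_0)^T · S^{-1} · (x̄ - mu_0):
  S^{-1} · (x̄ - mu_0) = (0.3215, 0.5322),
  (x̄ - mu_0)^T · [...] = (2.5)·(0.3215) + (4)·(0.5322) = 2.9324.

Step 5 — scale by n: T² = 6 · 2.9324 = 17.5942.

T² ≈ 17.5942


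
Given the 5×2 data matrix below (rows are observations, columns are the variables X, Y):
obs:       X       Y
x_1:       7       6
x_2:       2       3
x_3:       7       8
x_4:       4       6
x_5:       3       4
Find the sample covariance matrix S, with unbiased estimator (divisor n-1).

Step 1 — column means:
  mean(X) = (7 + 2 + 7 + 4 + 3) / 5 = 23/5 = 4.6
  mean(Y) = (6 + 3 + 8 + 6 + 4) / 5 = 27/5 = 5.4

Step 2 — sample covariance S[i,j] = (1/(n-1)) · Σ_k (x_{k,i} - mean_i) · (x_{k,j} - mean_j), with n-1 = 4.
  S[X,X] = ((2.4)·(2.4) + (-2.6)·(-2.6) + (2.4)·(2.4) + (-0.6)·(-0.6) + (-1.6)·(-1.6)) / 4 = 21.2/4 = 5.3
  S[X,Y] = ((2.4)·(0.6) + (-2.6)·(-2.4) + (2.4)·(2.6) + (-0.6)·(0.6) + (-1.6)·(-1.4)) / 4 = 15.8/4 = 3.95
  S[Y,Y] = ((0.6)·(0.6) + (-2.4)·(-2.4) + (2.6)·(2.6) + (0.6)·(0.6) + (-1.4)·(-1.4)) / 4 = 15.2/4 = 3.8

S is symmetric (S[j,i] = S[i,j]). Assembling:

S = [[5.3, 3.95],
 [3.95, 3.8]]


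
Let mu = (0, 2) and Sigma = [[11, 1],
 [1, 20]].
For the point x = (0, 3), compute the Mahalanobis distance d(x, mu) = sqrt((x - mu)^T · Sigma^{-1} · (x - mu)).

Step 1 — centre the observation: (x - mu) = (0, 1).

Step 2 — invert Sigma. det(Sigma) = 11·20 - (1)² = 219.
  Sigma^{-1} = (1/det) · [[d, -b], [-b, a]] = [[0.0913, -0.0046],
 [-0.0046, 0.0502]].

Step 3 — form the quadratic (x - mu)^T · Sigma^{-1} · (x - mu):
  Sigma^{-1} · (x - mu) = (-0.0046, 0.0502).
  (x - mu)^T · [Sigma^{-1} · (x - mu)] = (0)·(-0.0046) + (1)·(0.0502) = 0.0502.

Step 4 — take square root: d = √(0.0502) ≈ 0.2241.

d(x, mu) = √(0.0502) ≈ 0.2241


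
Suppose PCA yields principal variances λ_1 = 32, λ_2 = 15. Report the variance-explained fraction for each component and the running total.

Step 1 — total variance = trace(Sigma) = Σ λ_i = 32 + 15 = 47.

Step 2 — fraction explained by component i = λ_i / Σ λ:
  PC1: 32/47 = 0.6809
  PC2: 15/47 = 0.3191

Step 3 — cumulative fraction after k components = (λ_1 + ... + λ_k) / Σ λ:
  k = 1: 32/47 = 0.6809
  k = 2: (32 + 15)/47 = 47/47 = 1

Summary (fraction, with percent):

explained: PC1 0.6809 (68.09%), PC2 0.3191 (31.91%);  cumulative: 0.6809, 1


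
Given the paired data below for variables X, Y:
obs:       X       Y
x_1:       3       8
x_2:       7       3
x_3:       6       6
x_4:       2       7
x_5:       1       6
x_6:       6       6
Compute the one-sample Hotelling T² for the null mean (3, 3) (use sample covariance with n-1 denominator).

Step 1 — sample mean vector:
  mean(X) = (3 + 7 + 6 + 2 + 1 + 6) / 6 = 25/6 = 4.1667
  mean(Y) = (8 + 3 + 6 + 7 + 6 + 6) / 6 = 36/6 = 6
  x̄ = (4.1667, 6),  deviation x̄ - mu_0 = (4.1667, 6) - (3, 3) = (1.1667, 3).

Step 2 — sample covariance matrix, S[i,j] = (1/(n-1)) · Σ_k (x_{k,i} - mean_i) · (x_{k,j} - mean_j), divisor n-1 = 5:
  S[X,X] = ((-1.1667)·(-1.1667) + (2.8333)·(2.8333) + (1.8333)·(1.8333) + (-2.1667)·(-2.1667) + (-3.1667)·(-3.1667) + (1.8333)·(1.8333)) / 5 = 30.8333/5 = 6.1667
  S[X,Y] = ((-1.1667)·(2) + (2.8333)·(-3) + (1.8333)·(0) + (-2.1667)·(1) + (-3.1667)·(0) + (1.8333)·(0)) / 5 = -13/5 = -2.6
  S[Y,Y] = ((2)·(2) + (-3)·(-3) + (0)·(0) + (1)·(1) + (0)·(0) + (0)·(0)) / 5 = 14/5 = 2.8
  S = [[6.1667, -2.6],
 [-2.6, 2.8]].

Step 3 — invert S. det(S) = 6.1667·2.8 - (-2.6)² = 10.5067.
  S^{-1} = (1/det) · [[d, -b], [-b, a]] = [[0.2665, 0.2475],
 [0.2475, 0.5869]].

Step 4 — quadratic form (x̄ - mu_0)^T · S^{-1} · (x̄ - mu_0):
  S^{-1} · (x̄ - mu_0) = (1.0533, 2.0495),
  (x̄ - mu_0)^T · [...] = (1.1667)·(1.0533) + (3)·(2.0495) = 7.3773.

Step 5 — scale by n: T² = 6 · 7.3773 = 44.264.

T² ≈ 44.264


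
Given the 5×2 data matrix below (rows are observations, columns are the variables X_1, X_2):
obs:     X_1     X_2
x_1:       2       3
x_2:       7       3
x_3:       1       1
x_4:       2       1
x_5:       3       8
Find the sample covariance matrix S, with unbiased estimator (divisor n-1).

Step 1 — column means:
  mean(X_1) = (2 + 7 + 1 + 2 + 3) / 5 = 15/5 = 3
  mean(X_2) = (3 + 3 + 1 + 1 + 8) / 5 = 16/5 = 3.2

Step 2 — sample covariance S[i,j] = (1/(n-1)) · Σ_k (x_{k,i} - mean_i) · (x_{k,j} - mean_j), with n-1 = 4.
  S[X_1,X_1] = ((-1)·(-1) + (4)·(4) + (-2)·(-2) + (-1)·(-1) + (0)·(0)) / 4 = 22/4 = 5.5
  S[X_1,X_2] = ((-1)·(-0.2) + (4)·(-0.2) + (-2)·(-2.2) + (-1)·(-2.2) + (0)·(4.8)) / 4 = 6/4 = 1.5
  S[X_2,X_2] = ((-0.2)·(-0.2) + (-0.2)·(-0.2) + (-2.2)·(-2.2) + (-2.2)·(-2.2) + (4.8)·(4.8)) / 4 = 32.8/4 = 8.2

S is symmetric (S[j,i] = S[i,j]). Assembling:

S = [[5.5, 1.5],
 [1.5, 8.2]]


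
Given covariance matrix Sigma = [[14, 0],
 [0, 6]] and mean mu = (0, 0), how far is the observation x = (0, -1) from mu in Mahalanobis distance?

Step 1 — centre the observation: (x - mu) = (0, -1).

Step 2 — invert Sigma. det(Sigma) = 14·6 - (0)² = 84.
  Sigma^{-1} = (1/det) · [[d, -b], [-b, a]] = [[0.0714, 0],
 [0, 0.1667]].

Step 3 — form the quadratic (x - mu)^T · Sigma^{-1} · (x - mu):
  Sigma^{-1} · (x - mu) = (0, -0.1667).
  (x - mu)^T · [Sigma^{-1} · (x - mu)] = (0)·(0) + (-1)·(-0.1667) = 0.1667.

Step 4 — take square root: d = √(0.1667) ≈ 0.4082.

d(x, mu) = √(0.1667) ≈ 0.4082


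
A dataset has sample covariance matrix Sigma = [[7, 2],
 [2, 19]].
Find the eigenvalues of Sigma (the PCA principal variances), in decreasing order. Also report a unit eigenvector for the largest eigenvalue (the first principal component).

Step 1 — characteristic polynomial of 2×2 Sigma:
  det(Sigma - λI) = λ² - trace · λ + det = 0.
  trace = 7 + 19 = 26, det = 7·19 - (2)² = 129.
Step 2 — discriminant:
  Δ = trace² - 4·det = 676 - 516 = 160.
Step 3 — eigenvalues:
  λ = (trace ± √Δ)/2 = (26 ± 12.6491)/2,
  λ_1 = 19.3246,  λ_2 = 6.6754.

Step 4 — unit eigenvector for λ_1: solve (Sigma - λ_1 I)v = 0. First row:
  (7 - 19.3246)·v_x + (2)·v_y = 0, i.e. (-12.3246)·v_x + (2)·v_y = 0,
  so v ∝ (b, λ_1 - a) = (2, 12.3246) = u.
  ||u|| = √((2)² + (12.3246)²) = √(155.8947) ≈ 12.4858,
  v_1 = u/||u|| ≈ (0.1602, 0.9871) (||v_1|| = 1).

λ_1 = 19.3246,  λ_2 = 6.6754;  v_1 ≈ (0.1602, 0.9871)


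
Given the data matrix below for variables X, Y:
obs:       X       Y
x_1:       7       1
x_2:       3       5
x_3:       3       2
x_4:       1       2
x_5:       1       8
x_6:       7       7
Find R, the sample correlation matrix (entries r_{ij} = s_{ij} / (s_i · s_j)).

Step 1 — column means:
  mean(X) = (7 + 3 + 3 + 1 + 1 + 7) / 6 = 22/6 = 3.6667
  mean(Y) = (1 + 5 + 2 + 2 + 8 + 7) / 6 = 25/6 = 4.1667

Step 2 — sample variances and covariances s[i,j] = (1/(n-1)) · Σ_k (x_{k,i} - mean_i) · (x_{k,j} - mean_j), with n-1 = 5:
  s[X,X] = ((3.3333)·(3.3333) + (-0.6667)·(-0.6667) + (-0.6667)·(-0.6667) + (-2.6667)·(-2.6667) + (-2.6667)·(-2.6667) + (3.3333)·(3.3333)) / 5 = 37.3333/5 = 7.4667
  s[X,Y] = ((3.3333)·(-3.1667) + (-0.6667)·(0.8333) + (-0.6667)·(-2.1667) + (-2.6667)·(-2.1667) + (-2.6667)·(3.8333) + (3.3333)·(2.8333)) / 5 = -4.6667/5 = -0.9333
  s[Y,Y] = ((-3.1667)·(-3.1667) + (0.8333)·(0.8333) + (-2.1667)·(-2.1667) + (-2.1667)·(-2.1667) + (3.8333)·(3.8333) + (2.8333)·(2.8333)) / 5 = 42.8333/5 = 8.5667
  Sample standard deviations s_i = √(s[i,i]):
  s(X) = √(7.4667) = 2.7325
  s(Y) = √(8.5667) = 2.9269

Step 3 — r_{ij} = s_{ij} / (s_i · s_j):
  r[X,X] = 1 (diagonal).
  r[X,Y] = -0.9333 / (2.7325 · 2.9269) = -0.9333 / 7.9978 = -0.1167
  r[Y,Y] = 1 (diagonal).

R is symmetric with unit diagonal. Assembling:

R = [[1, -0.1167],
 [-0.1167, 1]]


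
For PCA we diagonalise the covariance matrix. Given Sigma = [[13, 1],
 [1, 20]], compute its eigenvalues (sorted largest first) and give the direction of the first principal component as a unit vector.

Step 1 — characteristic polynomial of 2×2 Sigma:
  det(Sigma - λI) = λ² - trace · λ + det = 0.
  trace = 13 + 20 = 33, det = 13·20 - (1)² = 259.
Step 2 — discriminant:
  Δ = trace² - 4·det = 1089 - 1036 = 53.
Step 3 — eigenvalues:
  λ = (trace ± √Δ)/2 = (33 ± 7.2801)/2,
  λ_1 = 20.1401,  λ_2 = 12.8599.

Step 4 — unit eigenvector for λ_1: solve (Sigma - λ_1 I)v = 0. First row:
  (13 - 20.1401)·v_x + (1)·v_y = 0, i.e. (-7.1401)·v_x + (1)·v_y = 0,
  so v ∝ (b, λ_1 - a) = (1, 7.1401) = u.
  ||u|| = √((1)² + (7.1401)²) = √(51.9804) ≈ 7.2097,
  v_1 = u/||u|| ≈ (0.1387, 0.9903) (||v_1|| = 1).

λ_1 = 20.1401,  λ_2 = 12.8599;  v_1 ≈ (0.1387, 0.9903)


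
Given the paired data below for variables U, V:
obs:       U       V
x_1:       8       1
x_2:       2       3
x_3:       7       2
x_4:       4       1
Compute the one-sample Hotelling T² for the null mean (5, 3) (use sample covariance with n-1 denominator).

Step 1 — sample mean vector:
  mean(U) = (8 + 2 + 7 + 4) / 4 = 21/4 = 5.25
  mean(V) = (1 + 3 + 2 + 1) / 4 = 7/4 = 1.75
  x̄ = (5.25, 1.75),  deviation x̄ - mu_0 = (5.25, 1.75) - (5, 3) = (0.25, -1.25).

Step 2 — sample covariance matrix, S[i,j] = (1/(n-1)) · Σ_k (x_{k,i} - mean_i) · (x_{k,j} - mean_j), divisor n-1 = 3:
  S[U,U] = ((2.75)·(2.75) + (-3.25)·(-3.25) + (1.75)·(1.75) + (-1.25)·(-1.25)) / 3 = 22.75/3 = 7.5833
  S[U,V] = ((2.75)·(-0.75) + (-3.25)·(1.25) + (1.75)·(0.25) + (-1.25)·(-0.75)) / 3 = -4.75/3 = -1.5833
  S[V,V] = ((-0.75)·(-0.75) + (1.25)·(1.25) + (0.25)·(0.25) + (-0.75)·(-0.75)) / 3 = 2.75/3 = 0.9167
  S = [[7.5833, -1.5833],
 [-1.5833, 0.9167]].

Step 3 — invert S. det(S) = 7.5833·0.9167 - (-1.5833)² = 4.4444.
  S^{-1} = (1/det) · [[d, -b], [-b, a]] = [[0.2062, 0.3562],
 [0.3563, 1.7063]].

Step 4 — quadratic form (x̄ - mu_0)^T · S^{-1} · (x̄ - mu_0):
  S^{-1} · (x̄ - mu_0) = (-0.3938, -2.0438),
  (x̄ - mu_0)^T · [...] = (0.25)·(-0.3938) + (-1.25)·(-2.0438) = 2.4563.

Step 5 — scale by n: T² = 4 · 2.4563 = 9.825.

T² ≈ 9.825


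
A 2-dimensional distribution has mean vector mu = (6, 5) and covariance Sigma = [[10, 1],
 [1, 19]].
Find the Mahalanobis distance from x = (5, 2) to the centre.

Step 1 — centre the observation: (x - mu) = (-1, -3).

Step 2 — invert Sigma. det(Sigma) = 10·19 - (1)² = 189.
  Sigma^{-1} = (1/det) · [[d, -b], [-b, a]] = [[0.1005, -0.0053],
 [-0.0053, 0.0529]].

Step 3 — form the quadratic (x - mu)^T · Sigma^{-1} · (x - mu):
  Sigma^{-1} · (x - mu) = (-0.0847, -0.1534).
  (x - mu)^T · [Sigma^{-1} · (x - mu)] = (-1)·(-0.0847) + (-3)·(-0.1534) = 0.545.

Step 4 — take square root: d = √(0.545) ≈ 0.7382.

d(x, mu) = √(0.545) ≈ 0.7382


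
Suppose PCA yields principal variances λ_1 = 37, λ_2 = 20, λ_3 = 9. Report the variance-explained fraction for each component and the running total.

Step 1 — total variance = trace(Sigma) = Σ λ_i = 37 + 20 + 9 = 66.

Step 2 — fraction explained by component i = λ_i / Σ λ:
  PC1: 37/66 = 0.5606
  PC2: 20/66 = 0.303
  PC3: 9/66 = 0.1364

Step 3 — cumulative fraction after k components = (λ_1 + ... + λ_k) / Σ λ:
  k = 1: 37/66 = 0.5606
  k = 2: (37 + 20)/66 = 57/66 = 0.8636
  k = 3: (37 + 20 + 9)/66 = 66/66 = 1

Summary (fraction, with percent):

explained: PC1 0.5606 (56.06%), PC2 0.303 (30.3%), PC3 0.1364 (13.64%);  cumulative: 0.5606, 0.8636, 1


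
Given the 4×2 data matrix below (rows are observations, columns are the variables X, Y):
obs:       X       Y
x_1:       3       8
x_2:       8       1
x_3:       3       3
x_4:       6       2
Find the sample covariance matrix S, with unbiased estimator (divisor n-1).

Step 1 — column means:
  mean(X) = (3 + 8 + 3 + 6) / 4 = 20/4 = 5
  mean(Y) = (8 + 1 + 3 + 2) / 4 = 14/4 = 3.5

Step 2 — sample covariance S[i,j] = (1/(n-1)) · Σ_k (x_{k,i} - mean_i) · (x_{k,j} - mean_j), with n-1 = 3.
  S[X,X] = ((-2)·(-2) + (3)·(3) + (-2)·(-2) + (1)·(1)) / 3 = 18/3 = 6
  S[X,Y] = ((-2)·(4.5) + (3)·(-2.5) + (-2)·(-0.5) + (1)·(-1.5)) / 3 = -17/3 = -5.6667
  S[Y,Y] = ((4.5)·(4.5) + (-2.5)·(-2.5) + (-0.5)·(-0.5) + (-1.5)·(-1.5)) / 3 = 29/3 = 9.6667

S is symmetric (S[j,i] = S[i,j]). Assembling:

S = [[6, -5.6667],
 [-5.6667, 9.6667]]


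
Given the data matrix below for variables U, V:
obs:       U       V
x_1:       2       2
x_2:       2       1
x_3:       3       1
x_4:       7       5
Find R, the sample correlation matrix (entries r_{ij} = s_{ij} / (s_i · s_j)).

Step 1 — column means:
  mean(U) = (2 + 2 + 3 + 7) / 4 = 14/4 = 3.5
  mean(V) = (2 + 1 + 1 + 5) / 4 = 9/4 = 2.25

Step 2 — sample variances and covariances s[i,j] = (1/(n-1)) · Σ_k (x_{k,i} - mean_i) · (x_{k,j} - mean_j), with n-1 = 3:
  s[U,U] = ((-1.5)·(-1.5) + (-1.5)·(-1.5) + (-0.5)·(-0.5) + (3.5)·(3.5)) / 3 = 17/3 = 5.6667
  s[U,V] = ((-1.5)·(-0.25) + (-1.5)·(-1.25) + (-0.5)·(-1.25) + (3.5)·(2.75)) / 3 = 12.5/3 = 4.1667
  s[V,V] = ((-0.25)·(-0.25) + (-1.25)·(-1.25) + (-1.25)·(-1.25) + (2.75)·(2.75)) / 3 = 10.75/3 = 3.5833
  Sample standard deviations s_i = √(s[i,i]):
  s(U) = √(5.6667) = 2.3805
  s(V) = √(3.5833) = 1.893

Step 3 — r_{ij} = s_{ij} / (s_i · s_j):
  r[U,U] = 1 (diagonal).
  r[U,V] = 4.1667 / (2.3805 · 1.893) = 4.1667 / 4.5062 = 0.9247
  r[V,V] = 1 (diagonal).

R is symmetric with unit diagonal. Assembling:

R = [[1, 0.9247],
 [0.9247, 1]]
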